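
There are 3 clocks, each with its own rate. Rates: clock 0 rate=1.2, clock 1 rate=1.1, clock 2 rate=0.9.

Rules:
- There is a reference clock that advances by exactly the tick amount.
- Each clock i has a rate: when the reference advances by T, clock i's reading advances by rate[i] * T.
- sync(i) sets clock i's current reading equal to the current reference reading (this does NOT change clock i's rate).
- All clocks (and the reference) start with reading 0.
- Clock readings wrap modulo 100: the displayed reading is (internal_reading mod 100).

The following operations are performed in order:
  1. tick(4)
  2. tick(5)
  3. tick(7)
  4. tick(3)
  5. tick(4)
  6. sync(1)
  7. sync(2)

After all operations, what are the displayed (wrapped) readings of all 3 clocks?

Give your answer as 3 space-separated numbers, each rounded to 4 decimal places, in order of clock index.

Answer: 27.6000 23.0000 23.0000

Derivation:
After op 1 tick(4): ref=4.0000 raw=[4.8000 4.4000 3.6000]
After op 2 tick(5): ref=9.0000 raw=[10.8000 9.9000 8.1000]
After op 3 tick(7): ref=16.0000 raw=[19.2000 17.6000 14.4000]
After op 4 tick(3): ref=19.0000 raw=[22.8000 20.9000 17.1000]
After op 5 tick(4): ref=23.0000 raw=[27.6000 25.3000 20.7000]
After op 6 sync(1): ref=23.0000 raw=[27.6000 23.0000 20.7000]
After op 7 sync(2): ref=23.0000 raw=[27.6000 23.0000 23.0000]
Wrap final raw readings (mod 100): 27.6000 mod 100 = 27.6000; 23.0000 mod 100 = 23.0000; 23.0000 mod 100 = 23.0000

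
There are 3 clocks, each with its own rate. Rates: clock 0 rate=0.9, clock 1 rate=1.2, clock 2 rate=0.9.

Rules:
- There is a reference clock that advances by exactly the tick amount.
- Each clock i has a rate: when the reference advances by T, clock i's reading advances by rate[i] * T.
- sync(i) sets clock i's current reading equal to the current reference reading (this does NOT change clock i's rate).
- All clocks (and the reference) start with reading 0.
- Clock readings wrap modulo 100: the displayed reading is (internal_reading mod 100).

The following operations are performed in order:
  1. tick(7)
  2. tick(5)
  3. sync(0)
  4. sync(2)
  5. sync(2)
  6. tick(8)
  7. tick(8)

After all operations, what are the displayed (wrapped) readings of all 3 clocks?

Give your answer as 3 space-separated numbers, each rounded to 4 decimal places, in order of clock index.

After op 1 tick(7): ref=7.0000 raw=[6.3000 8.4000 6.3000]
After op 2 tick(5): ref=12.0000 raw=[10.8000 14.4000 10.8000]
After op 3 sync(0): ref=12.0000 raw=[12.0000 14.4000 10.8000]
After op 4 sync(2): ref=12.0000 raw=[12.0000 14.4000 12.0000]
After op 5 sync(2): ref=12.0000 raw=[12.0000 14.4000 12.0000]
After op 6 tick(8): ref=20.0000 raw=[19.2000 24.0000 19.2000]
After op 7 tick(8): ref=28.0000 raw=[26.4000 33.6000 26.4000]
Wrap final raw readings (mod 100): 26.4000 mod 100 = 26.4000; 33.6000 mod 100 = 33.6000; 26.4000 mod 100 = 26.4000

Answer: 26.4000 33.6000 26.4000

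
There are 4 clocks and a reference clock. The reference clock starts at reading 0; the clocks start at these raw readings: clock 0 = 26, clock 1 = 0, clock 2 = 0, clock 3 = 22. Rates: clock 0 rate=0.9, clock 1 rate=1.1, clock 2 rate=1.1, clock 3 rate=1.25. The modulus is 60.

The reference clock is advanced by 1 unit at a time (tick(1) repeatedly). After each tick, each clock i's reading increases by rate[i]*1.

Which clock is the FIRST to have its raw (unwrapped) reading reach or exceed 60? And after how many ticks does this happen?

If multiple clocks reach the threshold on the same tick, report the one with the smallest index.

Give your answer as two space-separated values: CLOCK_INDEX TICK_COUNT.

clock 0: start=26, rate=0.9, needs 60-26 = 34; ticks = ceil(34/0.9) = ceil(37.7778) = 38; reading at tick 38 = 26 + 0.9*38 = 60.2000
clock 1: start=0, rate=1.1, needs 60-0 = 60; ticks = ceil(60/1.1) = ceil(54.5455) = 55; reading at tick 55 = 0 + 1.1*55 = 60.5000
clock 2: start=0, rate=1.1, needs 60-0 = 60; ticks = ceil(60/1.1) = ceil(54.5455) = 55; reading at tick 55 = 0 + 1.1*55 = 60.5000
clock 3: start=22, rate=1.25, needs 60-22 = 38; ticks = ceil(38/1.25) = ceil(30.4000) = 31; reading at tick 31 = 22 + 1.25*31 = 60.7500
Minimum tick count = 31; winners = [3]; smallest index = 3

Answer: 3 31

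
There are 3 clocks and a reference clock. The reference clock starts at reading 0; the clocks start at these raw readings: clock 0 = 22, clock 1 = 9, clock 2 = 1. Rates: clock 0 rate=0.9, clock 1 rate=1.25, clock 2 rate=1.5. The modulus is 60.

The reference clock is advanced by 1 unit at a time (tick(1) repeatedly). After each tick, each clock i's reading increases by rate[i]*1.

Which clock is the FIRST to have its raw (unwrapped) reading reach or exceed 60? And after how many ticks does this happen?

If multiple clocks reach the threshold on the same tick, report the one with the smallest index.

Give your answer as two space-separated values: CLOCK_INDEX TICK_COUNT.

clock 0: start=22, rate=0.9, needs 60-22 = 38; ticks = ceil(38/0.9) = ceil(42.2222) = 43; reading at tick 43 = 22 + 0.9*43 = 60.7000
clock 1: start=9, rate=1.25, needs 60-9 = 51; ticks = ceil(51/1.25) = ceil(40.8000) = 41; reading at tick 41 = 9 + 1.25*41 = 60.2500
clock 2: start=1, rate=1.5, needs 60-1 = 59; ticks = ceil(59/1.5) = ceil(39.3333) = 40; reading at tick 40 = 1 + 1.5*40 = 61.0000
Minimum tick count = 40; winners = [2]; smallest index = 2

Answer: 2 40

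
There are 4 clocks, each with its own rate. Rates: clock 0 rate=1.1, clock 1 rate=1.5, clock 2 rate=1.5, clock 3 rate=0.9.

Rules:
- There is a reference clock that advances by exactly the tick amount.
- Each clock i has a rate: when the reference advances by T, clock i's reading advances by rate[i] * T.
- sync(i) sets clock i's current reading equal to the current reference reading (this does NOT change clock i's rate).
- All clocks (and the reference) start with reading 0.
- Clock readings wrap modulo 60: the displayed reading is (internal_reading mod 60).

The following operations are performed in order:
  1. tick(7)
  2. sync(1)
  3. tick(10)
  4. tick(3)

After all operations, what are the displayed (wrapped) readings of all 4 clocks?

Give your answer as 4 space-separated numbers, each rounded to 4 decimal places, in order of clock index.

After op 1 tick(7): ref=7.0000 raw=[7.7000 10.5000 10.5000 6.3000]
After op 2 sync(1): ref=7.0000 raw=[7.7000 7.0000 10.5000 6.3000]
After op 3 tick(10): ref=17.0000 raw=[18.7000 22.0000 25.5000 15.3000]
After op 4 tick(3): ref=20.0000 raw=[22.0000 26.5000 30.0000 18.0000]
Wrap final raw readings (mod 60): 22.0000 mod 60 = 22.0000; 26.5000 mod 60 = 26.5000; 30.0000 mod 60 = 30.0000; 18.0000 mod 60 = 18.0000

Answer: 22.0000 26.5000 30.0000 18.0000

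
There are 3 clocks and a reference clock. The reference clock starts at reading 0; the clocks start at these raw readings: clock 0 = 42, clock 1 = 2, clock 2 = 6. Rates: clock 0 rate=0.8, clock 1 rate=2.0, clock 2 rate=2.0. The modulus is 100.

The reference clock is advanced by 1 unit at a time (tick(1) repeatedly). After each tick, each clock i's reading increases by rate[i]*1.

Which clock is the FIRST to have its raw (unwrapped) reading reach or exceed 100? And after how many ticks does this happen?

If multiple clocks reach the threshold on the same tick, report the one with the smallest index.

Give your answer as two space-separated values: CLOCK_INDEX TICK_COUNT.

clock 0: start=42, rate=0.8, needs 100-42 = 58; ticks = ceil(58/0.8) = ceil(72.5000) = 73; reading at tick 73 = 42 + 0.8*73 = 100.4000
clock 1: start=2, rate=2.0, needs 100-2 = 98; ticks = ceil(98/2.0) = ceil(49.0000) = 49; reading at tick 49 = 2 + 2.0*49 = 100.0000
clock 2: start=6, rate=2.0, needs 100-6 = 94; ticks = ceil(94/2.0) = ceil(47.0000) = 47; reading at tick 47 = 6 + 2.0*47 = 100.0000
Minimum tick count = 47; winners = [2]; smallest index = 2

Answer: 2 47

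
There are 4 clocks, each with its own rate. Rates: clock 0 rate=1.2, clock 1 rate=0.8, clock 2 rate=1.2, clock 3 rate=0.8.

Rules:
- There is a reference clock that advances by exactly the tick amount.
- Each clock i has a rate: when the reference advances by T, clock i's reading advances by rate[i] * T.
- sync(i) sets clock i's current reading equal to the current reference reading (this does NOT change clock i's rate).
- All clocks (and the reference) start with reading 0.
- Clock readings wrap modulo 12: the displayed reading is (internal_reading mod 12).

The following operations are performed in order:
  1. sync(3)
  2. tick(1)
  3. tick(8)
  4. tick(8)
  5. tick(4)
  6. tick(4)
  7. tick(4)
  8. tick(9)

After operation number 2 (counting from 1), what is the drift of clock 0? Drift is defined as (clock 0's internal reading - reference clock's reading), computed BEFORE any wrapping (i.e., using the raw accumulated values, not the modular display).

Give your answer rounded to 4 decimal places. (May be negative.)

Answer: 0.2000

Derivation:
After op 1 sync(3): ref=0.0000 raw=[0.0000 0.0000 0.0000 0.0000]
After op 2 tick(1): ref=1.0000 raw=[1.2000 0.8000 1.2000 0.8000]
Drift of clock 0 after op 2: 1.2000 - 1.0000 = 0.2000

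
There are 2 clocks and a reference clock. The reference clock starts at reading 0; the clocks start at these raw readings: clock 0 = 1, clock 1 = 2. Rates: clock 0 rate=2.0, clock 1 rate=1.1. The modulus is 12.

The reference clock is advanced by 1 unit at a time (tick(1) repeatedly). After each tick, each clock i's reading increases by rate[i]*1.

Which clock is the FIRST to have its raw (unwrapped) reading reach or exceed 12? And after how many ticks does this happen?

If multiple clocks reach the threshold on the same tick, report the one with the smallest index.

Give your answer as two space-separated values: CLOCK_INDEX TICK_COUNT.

clock 0: start=1, rate=2.0, needs 12-1 = 11; ticks = ceil(11/2.0) = ceil(5.5000) = 6; reading at tick 6 = 1 + 2.0*6 = 13.0000
clock 1: start=2, rate=1.1, needs 12-2 = 10; ticks = ceil(10/1.1) = ceil(9.0909) = 10; reading at tick 10 = 2 + 1.1*10 = 13.0000
Minimum tick count = 6; winners = [0]; smallest index = 0

Answer: 0 6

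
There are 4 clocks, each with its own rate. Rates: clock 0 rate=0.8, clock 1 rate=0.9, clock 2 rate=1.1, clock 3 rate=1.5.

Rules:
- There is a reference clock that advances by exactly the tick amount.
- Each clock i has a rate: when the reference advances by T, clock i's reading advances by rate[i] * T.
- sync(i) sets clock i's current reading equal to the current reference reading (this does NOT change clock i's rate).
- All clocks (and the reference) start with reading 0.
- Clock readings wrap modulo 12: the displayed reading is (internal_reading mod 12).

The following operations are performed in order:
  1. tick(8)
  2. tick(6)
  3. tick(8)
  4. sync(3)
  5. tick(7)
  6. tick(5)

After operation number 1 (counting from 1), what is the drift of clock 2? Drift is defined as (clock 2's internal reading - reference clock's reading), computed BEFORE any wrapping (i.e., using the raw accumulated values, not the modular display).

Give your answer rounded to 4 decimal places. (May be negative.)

After op 1 tick(8): ref=8.0000 raw=[6.4000 7.2000 8.8000 12.0000]
Drift of clock 2 after op 1: 8.8000 - 8.0000 = 0.8000

Answer: 0.8000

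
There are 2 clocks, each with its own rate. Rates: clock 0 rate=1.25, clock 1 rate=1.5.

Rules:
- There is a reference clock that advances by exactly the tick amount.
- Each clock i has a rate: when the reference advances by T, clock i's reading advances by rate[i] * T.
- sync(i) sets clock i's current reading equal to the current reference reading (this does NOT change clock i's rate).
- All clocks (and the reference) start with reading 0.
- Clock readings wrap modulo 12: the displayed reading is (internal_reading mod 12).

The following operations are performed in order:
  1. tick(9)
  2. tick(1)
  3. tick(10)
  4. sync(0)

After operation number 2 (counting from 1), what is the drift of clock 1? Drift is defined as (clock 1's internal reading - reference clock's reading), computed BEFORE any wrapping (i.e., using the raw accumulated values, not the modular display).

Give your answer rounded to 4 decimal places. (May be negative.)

Answer: 5.0000

Derivation:
After op 1 tick(9): ref=9.0000 raw=[11.2500 13.5000]
After op 2 tick(1): ref=10.0000 raw=[12.5000 15.0000]
Drift of clock 1 after op 2: 15.0000 - 10.0000 = 5.0000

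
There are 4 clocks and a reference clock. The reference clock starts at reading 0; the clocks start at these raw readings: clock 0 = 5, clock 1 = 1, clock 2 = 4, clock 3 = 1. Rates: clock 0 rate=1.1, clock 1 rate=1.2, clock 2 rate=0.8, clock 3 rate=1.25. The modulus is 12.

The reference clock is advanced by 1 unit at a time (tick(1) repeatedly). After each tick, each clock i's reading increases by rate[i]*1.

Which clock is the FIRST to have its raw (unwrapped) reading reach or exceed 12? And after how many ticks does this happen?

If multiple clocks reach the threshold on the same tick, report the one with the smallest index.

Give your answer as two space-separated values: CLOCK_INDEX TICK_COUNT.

clock 0: start=5, rate=1.1, needs 12-5 = 7; ticks = ceil(7/1.1) = ceil(6.3636) = 7; reading at tick 7 = 5 + 1.1*7 = 12.7000
clock 1: start=1, rate=1.2, needs 12-1 = 11; ticks = ceil(11/1.2) = ceil(9.1667) = 10; reading at tick 10 = 1 + 1.2*10 = 13.0000
clock 2: start=4, rate=0.8, needs 12-4 = 8; ticks = ceil(8/0.8) = ceil(10.0000) = 10; reading at tick 10 = 4 + 0.8*10 = 12.0000
clock 3: start=1, rate=1.25, needs 12-1 = 11; ticks = ceil(11/1.25) = ceil(8.8000) = 9; reading at tick 9 = 1 + 1.25*9 = 12.2500
Minimum tick count = 7; winners = [0]; smallest index = 0

Answer: 0 7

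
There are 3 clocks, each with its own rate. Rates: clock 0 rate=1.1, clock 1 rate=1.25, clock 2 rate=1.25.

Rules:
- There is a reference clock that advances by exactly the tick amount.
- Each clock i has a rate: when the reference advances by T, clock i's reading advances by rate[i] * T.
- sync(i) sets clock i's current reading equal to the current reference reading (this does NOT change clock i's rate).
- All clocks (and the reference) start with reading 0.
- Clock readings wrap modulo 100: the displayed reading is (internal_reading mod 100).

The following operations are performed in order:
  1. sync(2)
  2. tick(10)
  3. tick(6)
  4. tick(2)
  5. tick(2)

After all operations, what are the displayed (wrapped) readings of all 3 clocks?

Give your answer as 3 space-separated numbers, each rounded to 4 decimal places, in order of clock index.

Answer: 22.0000 25.0000 25.0000

Derivation:
After op 1 sync(2): ref=0.0000 raw=[0.0000 0.0000 0.0000]
After op 2 tick(10): ref=10.0000 raw=[11.0000 12.5000 12.5000]
After op 3 tick(6): ref=16.0000 raw=[17.6000 20.0000 20.0000]
After op 4 tick(2): ref=18.0000 raw=[19.8000 22.5000 22.5000]
After op 5 tick(2): ref=20.0000 raw=[22.0000 25.0000 25.0000]
Wrap final raw readings (mod 100): 22.0000 mod 100 = 22.0000; 25.0000 mod 100 = 25.0000; 25.0000 mod 100 = 25.0000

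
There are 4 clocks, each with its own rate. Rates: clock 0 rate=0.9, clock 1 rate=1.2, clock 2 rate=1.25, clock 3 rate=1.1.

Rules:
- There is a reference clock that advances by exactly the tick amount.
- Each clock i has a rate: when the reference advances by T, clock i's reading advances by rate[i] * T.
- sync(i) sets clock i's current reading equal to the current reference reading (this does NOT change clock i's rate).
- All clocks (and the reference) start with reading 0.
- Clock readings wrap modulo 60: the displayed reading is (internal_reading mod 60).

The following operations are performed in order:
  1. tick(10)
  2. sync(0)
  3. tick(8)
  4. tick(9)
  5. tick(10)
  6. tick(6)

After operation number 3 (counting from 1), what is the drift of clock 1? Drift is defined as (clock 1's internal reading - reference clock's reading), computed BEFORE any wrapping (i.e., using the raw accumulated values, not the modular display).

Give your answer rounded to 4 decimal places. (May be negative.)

After op 1 tick(10): ref=10.0000 raw=[9.0000 12.0000 12.5000 11.0000]
After op 2 sync(0): ref=10.0000 raw=[10.0000 12.0000 12.5000 11.0000]
After op 3 tick(8): ref=18.0000 raw=[17.2000 21.6000 22.5000 19.8000]
Drift of clock 1 after op 3: 21.6000 - 18.0000 = 3.6000

Answer: 3.6000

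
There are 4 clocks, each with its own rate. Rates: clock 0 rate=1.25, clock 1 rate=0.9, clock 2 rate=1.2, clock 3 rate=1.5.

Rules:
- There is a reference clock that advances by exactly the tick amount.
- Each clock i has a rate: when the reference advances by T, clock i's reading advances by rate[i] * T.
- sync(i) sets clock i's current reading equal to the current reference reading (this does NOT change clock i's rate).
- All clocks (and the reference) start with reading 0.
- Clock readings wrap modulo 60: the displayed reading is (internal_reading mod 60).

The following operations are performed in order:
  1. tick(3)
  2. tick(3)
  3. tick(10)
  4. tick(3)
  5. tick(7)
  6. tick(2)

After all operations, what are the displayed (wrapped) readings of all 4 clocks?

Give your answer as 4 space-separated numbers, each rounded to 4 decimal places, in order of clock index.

After op 1 tick(3): ref=3.0000 raw=[3.7500 2.7000 3.6000 4.5000]
After op 2 tick(3): ref=6.0000 raw=[7.5000 5.4000 7.2000 9.0000]
After op 3 tick(10): ref=16.0000 raw=[20.0000 14.4000 19.2000 24.0000]
After op 4 tick(3): ref=19.0000 raw=[23.7500 17.1000 22.8000 28.5000]
After op 5 tick(7): ref=26.0000 raw=[32.5000 23.4000 31.2000 39.0000]
After op 6 tick(2): ref=28.0000 raw=[35.0000 25.2000 33.6000 42.0000]
Wrap final raw readings (mod 60): 35.0000 mod 60 = 35.0000; 25.2000 mod 60 = 25.2000; 33.6000 mod 60 = 33.6000; 42.0000 mod 60 = 42.0000

Answer: 35.0000 25.2000 33.6000 42.0000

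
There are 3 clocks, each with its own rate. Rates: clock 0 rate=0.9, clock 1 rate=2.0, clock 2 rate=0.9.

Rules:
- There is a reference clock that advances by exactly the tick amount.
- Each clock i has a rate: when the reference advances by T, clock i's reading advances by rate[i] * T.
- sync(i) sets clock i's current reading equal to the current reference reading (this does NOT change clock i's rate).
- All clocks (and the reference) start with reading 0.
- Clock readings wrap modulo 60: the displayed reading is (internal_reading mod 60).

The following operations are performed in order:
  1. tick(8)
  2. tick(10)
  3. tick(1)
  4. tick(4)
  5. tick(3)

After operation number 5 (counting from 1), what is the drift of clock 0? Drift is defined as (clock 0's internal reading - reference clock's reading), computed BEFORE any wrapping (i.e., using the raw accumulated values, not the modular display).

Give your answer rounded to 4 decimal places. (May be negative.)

Answer: -2.6000

Derivation:
After op 1 tick(8): ref=8.0000 raw=[7.2000 16.0000 7.2000]
After op 2 tick(10): ref=18.0000 raw=[16.2000 36.0000 16.2000]
After op 3 tick(1): ref=19.0000 raw=[17.1000 38.0000 17.1000]
After op 4 tick(4): ref=23.0000 raw=[20.7000 46.0000 20.7000]
After op 5 tick(3): ref=26.0000 raw=[23.4000 52.0000 23.4000]
Drift of clock 0 after op 5: 23.4000 - 26.0000 = -2.6000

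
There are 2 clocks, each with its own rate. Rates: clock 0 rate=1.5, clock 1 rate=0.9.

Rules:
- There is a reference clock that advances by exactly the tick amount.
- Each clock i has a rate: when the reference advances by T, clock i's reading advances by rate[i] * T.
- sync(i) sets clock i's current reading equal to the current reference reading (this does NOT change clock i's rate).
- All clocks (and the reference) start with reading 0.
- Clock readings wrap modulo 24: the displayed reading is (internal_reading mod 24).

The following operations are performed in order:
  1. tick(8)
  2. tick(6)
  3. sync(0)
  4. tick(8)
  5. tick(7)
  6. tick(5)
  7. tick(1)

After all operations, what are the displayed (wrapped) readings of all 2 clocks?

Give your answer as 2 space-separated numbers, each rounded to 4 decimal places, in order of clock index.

After op 1 tick(8): ref=8.0000 raw=[12.0000 7.2000]
After op 2 tick(6): ref=14.0000 raw=[21.0000 12.6000]
After op 3 sync(0): ref=14.0000 raw=[14.0000 12.6000]
After op 4 tick(8): ref=22.0000 raw=[26.0000 19.8000]
After op 5 tick(7): ref=29.0000 raw=[36.5000 26.1000]
After op 6 tick(5): ref=34.0000 raw=[44.0000 30.6000]
After op 7 tick(1): ref=35.0000 raw=[45.5000 31.5000]
Wrap final raw readings (mod 24): 45.5000 mod 24 = 21.5000; 31.5000 mod 24 = 7.5000

Answer: 21.5000 7.5000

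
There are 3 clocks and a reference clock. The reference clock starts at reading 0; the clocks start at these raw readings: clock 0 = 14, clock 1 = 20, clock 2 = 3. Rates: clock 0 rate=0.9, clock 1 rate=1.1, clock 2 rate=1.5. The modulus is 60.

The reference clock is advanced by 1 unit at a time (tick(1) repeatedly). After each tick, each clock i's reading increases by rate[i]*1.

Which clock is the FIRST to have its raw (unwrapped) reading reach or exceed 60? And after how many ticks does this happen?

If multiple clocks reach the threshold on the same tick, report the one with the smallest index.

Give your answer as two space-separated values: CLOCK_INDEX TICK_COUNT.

Answer: 1 37

Derivation:
clock 0: start=14, rate=0.9, needs 60-14 = 46; ticks = ceil(46/0.9) = ceil(51.1111) = 52; reading at tick 52 = 14 + 0.9*52 = 60.8000
clock 1: start=20, rate=1.1, needs 60-20 = 40; ticks = ceil(40/1.1) = ceil(36.3636) = 37; reading at tick 37 = 20 + 1.1*37 = 60.7000
clock 2: start=3, rate=1.5, needs 60-3 = 57; ticks = ceil(57/1.5) = ceil(38.0000) = 38; reading at tick 38 = 3 + 1.5*38 = 60.0000
Minimum tick count = 37; winners = [1]; smallest index = 1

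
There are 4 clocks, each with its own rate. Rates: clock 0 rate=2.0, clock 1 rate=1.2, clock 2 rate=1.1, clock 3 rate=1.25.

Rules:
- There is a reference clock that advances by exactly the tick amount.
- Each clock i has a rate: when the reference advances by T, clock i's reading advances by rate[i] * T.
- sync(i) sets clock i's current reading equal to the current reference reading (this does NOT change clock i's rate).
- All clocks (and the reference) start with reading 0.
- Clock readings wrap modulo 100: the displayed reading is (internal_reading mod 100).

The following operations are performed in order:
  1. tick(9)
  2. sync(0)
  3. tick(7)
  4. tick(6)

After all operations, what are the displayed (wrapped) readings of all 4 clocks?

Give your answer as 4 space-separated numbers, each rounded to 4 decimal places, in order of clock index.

Answer: 35.0000 26.4000 24.2000 27.5000

Derivation:
After op 1 tick(9): ref=9.0000 raw=[18.0000 10.8000 9.9000 11.2500]
After op 2 sync(0): ref=9.0000 raw=[9.0000 10.8000 9.9000 11.2500]
After op 3 tick(7): ref=16.0000 raw=[23.0000 19.2000 17.6000 20.0000]
After op 4 tick(6): ref=22.0000 raw=[35.0000 26.4000 24.2000 27.5000]
Wrap final raw readings (mod 100): 35.0000 mod 100 = 35.0000; 26.4000 mod 100 = 26.4000; 24.2000 mod 100 = 24.2000; 27.5000 mod 100 = 27.5000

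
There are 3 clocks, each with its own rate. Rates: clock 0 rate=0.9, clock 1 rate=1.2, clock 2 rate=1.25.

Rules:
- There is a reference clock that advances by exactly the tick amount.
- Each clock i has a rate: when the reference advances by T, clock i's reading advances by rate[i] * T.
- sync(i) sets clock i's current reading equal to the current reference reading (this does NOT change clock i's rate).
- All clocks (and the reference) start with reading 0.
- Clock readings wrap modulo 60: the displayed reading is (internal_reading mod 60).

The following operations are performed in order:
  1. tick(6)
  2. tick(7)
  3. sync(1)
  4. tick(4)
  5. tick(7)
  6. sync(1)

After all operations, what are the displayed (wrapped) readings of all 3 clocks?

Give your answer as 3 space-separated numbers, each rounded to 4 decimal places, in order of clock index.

Answer: 21.6000 24.0000 30.0000

Derivation:
After op 1 tick(6): ref=6.0000 raw=[5.4000 7.2000 7.5000]
After op 2 tick(7): ref=13.0000 raw=[11.7000 15.6000 16.2500]
After op 3 sync(1): ref=13.0000 raw=[11.7000 13.0000 16.2500]
After op 4 tick(4): ref=17.0000 raw=[15.3000 17.8000 21.2500]
After op 5 tick(7): ref=24.0000 raw=[21.6000 26.2000 30.0000]
After op 6 sync(1): ref=24.0000 raw=[21.6000 24.0000 30.0000]
Wrap final raw readings (mod 60): 21.6000 mod 60 = 21.6000; 24.0000 mod 60 = 24.0000; 30.0000 mod 60 = 30.0000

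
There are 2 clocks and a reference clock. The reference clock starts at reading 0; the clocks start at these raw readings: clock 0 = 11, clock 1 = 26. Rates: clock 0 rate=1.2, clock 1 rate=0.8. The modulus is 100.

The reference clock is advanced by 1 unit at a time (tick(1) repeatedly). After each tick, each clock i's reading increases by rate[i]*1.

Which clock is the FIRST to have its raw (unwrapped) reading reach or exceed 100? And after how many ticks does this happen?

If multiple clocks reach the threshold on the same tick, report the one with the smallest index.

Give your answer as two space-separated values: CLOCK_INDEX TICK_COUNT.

clock 0: start=11, rate=1.2, needs 100-11 = 89; ticks = ceil(89/1.2) = ceil(74.1667) = 75; reading at tick 75 = 11 + 1.2*75 = 101.0000
clock 1: start=26, rate=0.8, needs 100-26 = 74; ticks = ceil(74/0.8) = ceil(92.5000) = 93; reading at tick 93 = 26 + 0.8*93 = 100.4000
Minimum tick count = 75; winners = [0]; smallest index = 0

Answer: 0 75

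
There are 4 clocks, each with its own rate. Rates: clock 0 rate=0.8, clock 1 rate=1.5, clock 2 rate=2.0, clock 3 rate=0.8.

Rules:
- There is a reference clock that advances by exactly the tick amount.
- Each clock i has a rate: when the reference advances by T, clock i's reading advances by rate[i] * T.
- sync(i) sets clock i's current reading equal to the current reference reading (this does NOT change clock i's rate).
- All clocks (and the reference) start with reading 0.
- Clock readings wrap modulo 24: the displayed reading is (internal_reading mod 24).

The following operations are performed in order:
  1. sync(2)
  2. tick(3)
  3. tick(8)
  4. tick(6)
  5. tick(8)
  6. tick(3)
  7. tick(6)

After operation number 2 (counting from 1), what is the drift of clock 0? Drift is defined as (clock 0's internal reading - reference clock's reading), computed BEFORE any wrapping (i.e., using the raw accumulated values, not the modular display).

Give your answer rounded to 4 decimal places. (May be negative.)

After op 1 sync(2): ref=0.0000 raw=[0.0000 0.0000 0.0000 0.0000]
After op 2 tick(3): ref=3.0000 raw=[2.4000 4.5000 6.0000 2.4000]
Drift of clock 0 after op 2: 2.4000 - 3.0000 = -0.6000

Answer: -0.6000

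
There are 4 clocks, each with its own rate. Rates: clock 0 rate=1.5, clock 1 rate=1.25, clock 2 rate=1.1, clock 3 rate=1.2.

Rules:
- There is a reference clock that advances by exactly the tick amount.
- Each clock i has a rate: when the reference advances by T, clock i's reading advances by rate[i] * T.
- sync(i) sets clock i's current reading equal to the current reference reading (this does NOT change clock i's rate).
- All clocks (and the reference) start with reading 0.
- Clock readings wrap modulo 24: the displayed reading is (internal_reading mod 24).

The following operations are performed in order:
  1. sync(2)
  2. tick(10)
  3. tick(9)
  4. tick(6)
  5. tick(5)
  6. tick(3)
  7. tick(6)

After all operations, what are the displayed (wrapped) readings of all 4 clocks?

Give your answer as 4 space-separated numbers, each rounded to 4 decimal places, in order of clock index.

After op 1 sync(2): ref=0.0000 raw=[0.0000 0.0000 0.0000 0.0000]
After op 2 tick(10): ref=10.0000 raw=[15.0000 12.5000 11.0000 12.0000]
After op 3 tick(9): ref=19.0000 raw=[28.5000 23.7500 20.9000 22.8000]
After op 4 tick(6): ref=25.0000 raw=[37.5000 31.2500 27.5000 30.0000]
After op 5 tick(5): ref=30.0000 raw=[45.0000 37.5000 33.0000 36.0000]
After op 6 tick(3): ref=33.0000 raw=[49.5000 41.2500 36.3000 39.6000]
After op 7 tick(6): ref=39.0000 raw=[58.5000 48.7500 42.9000 46.8000]
Wrap final raw readings (mod 24): 58.5000 mod 24 = 10.5000; 48.7500 mod 24 = 0.7500; 42.9000 mod 24 = 18.9000; 46.8000 mod 24 = 22.8000

Answer: 10.5000 0.7500 18.9000 22.8000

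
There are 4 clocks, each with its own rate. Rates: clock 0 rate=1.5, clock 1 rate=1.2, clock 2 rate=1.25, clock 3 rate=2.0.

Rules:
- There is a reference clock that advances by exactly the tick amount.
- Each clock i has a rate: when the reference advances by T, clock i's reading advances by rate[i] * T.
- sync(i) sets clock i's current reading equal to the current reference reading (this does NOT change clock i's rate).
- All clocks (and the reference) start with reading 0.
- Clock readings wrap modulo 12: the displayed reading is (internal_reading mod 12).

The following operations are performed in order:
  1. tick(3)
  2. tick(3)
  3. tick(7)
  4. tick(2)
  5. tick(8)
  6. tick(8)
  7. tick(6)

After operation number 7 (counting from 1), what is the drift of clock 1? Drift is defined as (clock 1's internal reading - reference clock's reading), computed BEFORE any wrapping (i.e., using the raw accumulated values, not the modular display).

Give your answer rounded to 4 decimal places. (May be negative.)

After op 1 tick(3): ref=3.0000 raw=[4.5000 3.6000 3.7500 6.0000]
After op 2 tick(3): ref=6.0000 raw=[9.0000 7.2000 7.5000 12.0000]
After op 3 tick(7): ref=13.0000 raw=[19.5000 15.6000 16.2500 26.0000]
After op 4 tick(2): ref=15.0000 raw=[22.5000 18.0000 18.7500 30.0000]
After op 5 tick(8): ref=23.0000 raw=[34.5000 27.6000 28.7500 46.0000]
After op 6 tick(8): ref=31.0000 raw=[46.5000 37.2000 38.7500 62.0000]
After op 7 tick(6): ref=37.0000 raw=[55.5000 44.4000 46.2500 74.0000]
Drift of clock 1 after op 7: 44.4000 - 37.0000 = 7.4000

Answer: 7.4000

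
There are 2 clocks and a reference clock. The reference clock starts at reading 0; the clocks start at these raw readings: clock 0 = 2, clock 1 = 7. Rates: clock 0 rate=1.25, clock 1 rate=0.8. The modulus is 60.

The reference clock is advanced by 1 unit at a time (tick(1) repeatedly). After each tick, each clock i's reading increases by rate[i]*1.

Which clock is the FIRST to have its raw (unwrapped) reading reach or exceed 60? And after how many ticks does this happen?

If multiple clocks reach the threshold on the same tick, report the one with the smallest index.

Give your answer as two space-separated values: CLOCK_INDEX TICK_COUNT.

clock 0: start=2, rate=1.25, needs 60-2 = 58; ticks = ceil(58/1.25) = ceil(46.4000) = 47; reading at tick 47 = 2 + 1.25*47 = 60.7500
clock 1: start=7, rate=0.8, needs 60-7 = 53; ticks = ceil(53/0.8) = ceil(66.2500) = 67; reading at tick 67 = 7 + 0.8*67 = 60.6000
Minimum tick count = 47; winners = [0]; smallest index = 0

Answer: 0 47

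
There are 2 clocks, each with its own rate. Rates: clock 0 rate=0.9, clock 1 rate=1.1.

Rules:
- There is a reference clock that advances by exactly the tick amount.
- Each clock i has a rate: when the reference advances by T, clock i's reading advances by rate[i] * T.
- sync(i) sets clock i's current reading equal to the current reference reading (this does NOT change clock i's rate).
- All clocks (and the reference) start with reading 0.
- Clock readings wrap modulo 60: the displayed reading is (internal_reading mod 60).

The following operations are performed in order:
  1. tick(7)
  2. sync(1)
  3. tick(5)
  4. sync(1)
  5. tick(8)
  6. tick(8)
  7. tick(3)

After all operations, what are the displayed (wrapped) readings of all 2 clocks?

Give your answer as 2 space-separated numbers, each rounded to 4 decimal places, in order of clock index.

After op 1 tick(7): ref=7.0000 raw=[6.3000 7.7000]
After op 2 sync(1): ref=7.0000 raw=[6.3000 7.0000]
After op 3 tick(5): ref=12.0000 raw=[10.8000 12.5000]
After op 4 sync(1): ref=12.0000 raw=[10.8000 12.0000]
After op 5 tick(8): ref=20.0000 raw=[18.0000 20.8000]
After op 6 tick(8): ref=28.0000 raw=[25.2000 29.6000]
After op 7 tick(3): ref=31.0000 raw=[27.9000 32.9000]
Wrap final raw readings (mod 60): 27.9000 mod 60 = 27.9000; 32.9000 mod 60 = 32.9000

Answer: 27.9000 32.9000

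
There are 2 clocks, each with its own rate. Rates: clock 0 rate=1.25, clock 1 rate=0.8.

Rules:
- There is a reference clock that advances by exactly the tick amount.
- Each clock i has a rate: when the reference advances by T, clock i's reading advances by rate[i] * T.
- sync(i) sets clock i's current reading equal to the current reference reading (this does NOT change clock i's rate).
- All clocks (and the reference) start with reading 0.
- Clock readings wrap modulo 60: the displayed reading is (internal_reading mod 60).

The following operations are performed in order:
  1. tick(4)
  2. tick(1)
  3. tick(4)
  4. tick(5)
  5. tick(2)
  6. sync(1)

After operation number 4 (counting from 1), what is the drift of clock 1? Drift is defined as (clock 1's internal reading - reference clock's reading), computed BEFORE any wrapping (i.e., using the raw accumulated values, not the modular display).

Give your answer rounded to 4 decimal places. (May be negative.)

Answer: -2.8000

Derivation:
After op 1 tick(4): ref=4.0000 raw=[5.0000 3.2000]
After op 2 tick(1): ref=5.0000 raw=[6.2500 4.0000]
After op 3 tick(4): ref=9.0000 raw=[11.2500 7.2000]
After op 4 tick(5): ref=14.0000 raw=[17.5000 11.2000]
Drift of clock 1 after op 4: 11.2000 - 14.0000 = -2.8000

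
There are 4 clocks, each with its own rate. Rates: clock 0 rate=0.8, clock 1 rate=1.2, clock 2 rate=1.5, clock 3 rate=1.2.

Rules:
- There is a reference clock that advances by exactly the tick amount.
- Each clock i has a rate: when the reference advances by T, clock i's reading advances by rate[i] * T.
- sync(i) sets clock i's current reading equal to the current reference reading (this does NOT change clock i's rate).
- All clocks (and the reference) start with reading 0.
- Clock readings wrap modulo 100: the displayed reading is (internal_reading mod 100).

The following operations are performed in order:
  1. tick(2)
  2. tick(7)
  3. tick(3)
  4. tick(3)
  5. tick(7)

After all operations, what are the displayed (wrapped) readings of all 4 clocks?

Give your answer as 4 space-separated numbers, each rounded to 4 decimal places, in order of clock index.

After op 1 tick(2): ref=2.0000 raw=[1.6000 2.4000 3.0000 2.4000]
After op 2 tick(7): ref=9.0000 raw=[7.2000 10.8000 13.5000 10.8000]
After op 3 tick(3): ref=12.0000 raw=[9.6000 14.4000 18.0000 14.4000]
After op 4 tick(3): ref=15.0000 raw=[12.0000 18.0000 22.5000 18.0000]
After op 5 tick(7): ref=22.0000 raw=[17.6000 26.4000 33.0000 26.4000]
Wrap final raw readings (mod 100): 17.6000 mod 100 = 17.6000; 26.4000 mod 100 = 26.4000; 33.0000 mod 100 = 33.0000; 26.4000 mod 100 = 26.4000

Answer: 17.6000 26.4000 33.0000 26.4000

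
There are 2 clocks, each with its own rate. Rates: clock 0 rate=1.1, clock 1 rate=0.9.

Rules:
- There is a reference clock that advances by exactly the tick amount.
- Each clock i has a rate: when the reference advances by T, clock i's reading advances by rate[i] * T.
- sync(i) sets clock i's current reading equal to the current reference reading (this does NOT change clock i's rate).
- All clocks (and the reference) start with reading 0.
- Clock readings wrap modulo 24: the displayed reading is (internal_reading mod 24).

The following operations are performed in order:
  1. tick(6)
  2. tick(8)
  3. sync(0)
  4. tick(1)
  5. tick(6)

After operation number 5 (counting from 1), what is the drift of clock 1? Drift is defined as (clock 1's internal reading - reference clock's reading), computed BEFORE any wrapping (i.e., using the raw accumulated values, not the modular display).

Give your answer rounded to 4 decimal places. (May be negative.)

Answer: -2.1000

Derivation:
After op 1 tick(6): ref=6.0000 raw=[6.6000 5.4000]
After op 2 tick(8): ref=14.0000 raw=[15.4000 12.6000]
After op 3 sync(0): ref=14.0000 raw=[14.0000 12.6000]
After op 4 tick(1): ref=15.0000 raw=[15.1000 13.5000]
After op 5 tick(6): ref=21.0000 raw=[21.7000 18.9000]
Drift of clock 1 after op 5: 18.9000 - 21.0000 = -2.1000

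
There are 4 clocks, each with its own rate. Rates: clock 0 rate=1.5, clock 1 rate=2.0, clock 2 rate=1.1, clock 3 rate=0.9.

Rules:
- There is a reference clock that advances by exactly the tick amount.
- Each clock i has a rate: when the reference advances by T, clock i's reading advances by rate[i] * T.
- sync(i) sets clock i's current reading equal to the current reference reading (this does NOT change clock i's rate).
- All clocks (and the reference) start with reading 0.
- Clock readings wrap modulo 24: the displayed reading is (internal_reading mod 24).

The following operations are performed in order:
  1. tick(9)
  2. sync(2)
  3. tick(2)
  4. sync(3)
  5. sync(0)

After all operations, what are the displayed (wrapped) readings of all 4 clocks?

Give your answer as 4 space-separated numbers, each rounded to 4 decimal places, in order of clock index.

Answer: 11.0000 22.0000 11.2000 11.0000

Derivation:
After op 1 tick(9): ref=9.0000 raw=[13.5000 18.0000 9.9000 8.1000]
After op 2 sync(2): ref=9.0000 raw=[13.5000 18.0000 9.0000 8.1000]
After op 3 tick(2): ref=11.0000 raw=[16.5000 22.0000 11.2000 9.9000]
After op 4 sync(3): ref=11.0000 raw=[16.5000 22.0000 11.2000 11.0000]
After op 5 sync(0): ref=11.0000 raw=[11.0000 22.0000 11.2000 11.0000]
Wrap final raw readings (mod 24): 11.0000 mod 24 = 11.0000; 22.0000 mod 24 = 22.0000; 11.2000 mod 24 = 11.2000; 11.0000 mod 24 = 11.0000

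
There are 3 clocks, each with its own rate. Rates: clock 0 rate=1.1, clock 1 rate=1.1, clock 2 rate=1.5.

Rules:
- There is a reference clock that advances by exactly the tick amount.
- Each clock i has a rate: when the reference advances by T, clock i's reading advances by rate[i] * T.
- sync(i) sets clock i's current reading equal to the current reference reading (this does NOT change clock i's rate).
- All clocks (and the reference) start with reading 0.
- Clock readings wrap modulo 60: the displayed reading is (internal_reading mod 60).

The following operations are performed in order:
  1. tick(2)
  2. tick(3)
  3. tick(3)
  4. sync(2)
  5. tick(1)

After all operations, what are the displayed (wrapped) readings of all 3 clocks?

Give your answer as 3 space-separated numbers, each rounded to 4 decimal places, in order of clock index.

Answer: 9.9000 9.9000 9.5000

Derivation:
After op 1 tick(2): ref=2.0000 raw=[2.2000 2.2000 3.0000]
After op 2 tick(3): ref=5.0000 raw=[5.5000 5.5000 7.5000]
After op 3 tick(3): ref=8.0000 raw=[8.8000 8.8000 12.0000]
After op 4 sync(2): ref=8.0000 raw=[8.8000 8.8000 8.0000]
After op 5 tick(1): ref=9.0000 raw=[9.9000 9.9000 9.5000]
Wrap final raw readings (mod 60): 9.9000 mod 60 = 9.9000; 9.9000 mod 60 = 9.9000; 9.5000 mod 60 = 9.5000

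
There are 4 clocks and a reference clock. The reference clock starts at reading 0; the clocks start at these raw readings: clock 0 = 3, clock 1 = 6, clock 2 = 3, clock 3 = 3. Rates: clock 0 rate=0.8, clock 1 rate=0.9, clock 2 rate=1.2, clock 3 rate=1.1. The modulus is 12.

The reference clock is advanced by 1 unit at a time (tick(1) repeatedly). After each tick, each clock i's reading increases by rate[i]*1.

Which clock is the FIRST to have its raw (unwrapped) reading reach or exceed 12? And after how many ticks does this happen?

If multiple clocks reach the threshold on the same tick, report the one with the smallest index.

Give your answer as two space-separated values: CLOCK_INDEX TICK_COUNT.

Answer: 1 7

Derivation:
clock 0: start=3, rate=0.8, needs 12-3 = 9; ticks = ceil(9/0.8) = ceil(11.2500) = 12; reading at tick 12 = 3 + 0.8*12 = 12.6000
clock 1: start=6, rate=0.9, needs 12-6 = 6; ticks = ceil(6/0.9) = ceil(6.6667) = 7; reading at tick 7 = 6 + 0.9*7 = 12.3000
clock 2: start=3, rate=1.2, needs 12-3 = 9; ticks = ceil(9/1.2) = ceil(7.5000) = 8; reading at tick 8 = 3 + 1.2*8 = 12.6000
clock 3: start=3, rate=1.1, needs 12-3 = 9; ticks = ceil(9/1.1) = ceil(8.1818) = 9; reading at tick 9 = 3 + 1.1*9 = 12.9000
Minimum tick count = 7; winners = [1]; smallest index = 1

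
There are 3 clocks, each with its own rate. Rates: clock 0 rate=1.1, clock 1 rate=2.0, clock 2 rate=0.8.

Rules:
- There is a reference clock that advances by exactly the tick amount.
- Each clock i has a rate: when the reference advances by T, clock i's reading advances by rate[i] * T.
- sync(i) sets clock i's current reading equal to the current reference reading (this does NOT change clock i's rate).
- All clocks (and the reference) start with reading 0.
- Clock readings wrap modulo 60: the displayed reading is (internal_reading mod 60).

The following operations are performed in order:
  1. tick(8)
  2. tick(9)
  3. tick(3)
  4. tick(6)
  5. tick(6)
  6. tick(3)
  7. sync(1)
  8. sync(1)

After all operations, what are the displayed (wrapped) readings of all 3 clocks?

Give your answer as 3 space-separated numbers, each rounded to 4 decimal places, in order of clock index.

After op 1 tick(8): ref=8.0000 raw=[8.8000 16.0000 6.4000]
After op 2 tick(9): ref=17.0000 raw=[18.7000 34.0000 13.6000]
After op 3 tick(3): ref=20.0000 raw=[22.0000 40.0000 16.0000]
After op 4 tick(6): ref=26.0000 raw=[28.6000 52.0000 20.8000]
After op 5 tick(6): ref=32.0000 raw=[35.2000 64.0000 25.6000]
After op 6 tick(3): ref=35.0000 raw=[38.5000 70.0000 28.0000]
After op 7 sync(1): ref=35.0000 raw=[38.5000 35.0000 28.0000]
After op 8 sync(1): ref=35.0000 raw=[38.5000 35.0000 28.0000]
Wrap final raw readings (mod 60): 38.5000 mod 60 = 38.5000; 35.0000 mod 60 = 35.0000; 28.0000 mod 60 = 28.0000

Answer: 38.5000 35.0000 28.0000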